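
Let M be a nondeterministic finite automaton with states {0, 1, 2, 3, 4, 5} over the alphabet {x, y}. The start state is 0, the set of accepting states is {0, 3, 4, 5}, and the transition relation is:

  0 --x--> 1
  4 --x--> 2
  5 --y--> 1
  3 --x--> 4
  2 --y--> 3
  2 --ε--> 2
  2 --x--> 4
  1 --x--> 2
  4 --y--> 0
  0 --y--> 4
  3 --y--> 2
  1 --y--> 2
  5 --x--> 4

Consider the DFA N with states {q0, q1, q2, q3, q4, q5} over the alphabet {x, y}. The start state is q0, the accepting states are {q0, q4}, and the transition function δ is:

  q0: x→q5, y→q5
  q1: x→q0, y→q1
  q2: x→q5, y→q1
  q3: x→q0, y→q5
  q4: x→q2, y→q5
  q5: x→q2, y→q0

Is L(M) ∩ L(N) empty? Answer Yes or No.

The empty string ε is accepted by both M and N.
Hence L(M) ∩ L(N) ≠ ∅.

No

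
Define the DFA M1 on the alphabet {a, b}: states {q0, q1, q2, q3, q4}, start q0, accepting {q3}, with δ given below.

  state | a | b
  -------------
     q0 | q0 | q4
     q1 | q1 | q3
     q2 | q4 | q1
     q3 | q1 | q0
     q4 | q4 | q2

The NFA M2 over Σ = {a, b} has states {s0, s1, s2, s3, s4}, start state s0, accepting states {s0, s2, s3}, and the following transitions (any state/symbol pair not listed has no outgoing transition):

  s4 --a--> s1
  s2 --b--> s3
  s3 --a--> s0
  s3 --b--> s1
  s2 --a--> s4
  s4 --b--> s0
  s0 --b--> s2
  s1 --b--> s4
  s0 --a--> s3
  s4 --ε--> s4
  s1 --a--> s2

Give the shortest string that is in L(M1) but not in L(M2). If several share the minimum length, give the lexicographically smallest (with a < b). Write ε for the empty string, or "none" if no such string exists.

The string bbbb is accepted by M1 but not by M2.
No shorter string lies in the difference, and bbbb is the lexicographically first length-4 string in L(M1) \ L(M2).

bbbb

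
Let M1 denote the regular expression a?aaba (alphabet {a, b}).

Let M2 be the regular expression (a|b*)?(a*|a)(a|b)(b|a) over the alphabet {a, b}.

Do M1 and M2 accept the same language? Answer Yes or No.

No

The string aa is accepted by M2 but rejected by M1.
So L(M1) ≠ L(M2).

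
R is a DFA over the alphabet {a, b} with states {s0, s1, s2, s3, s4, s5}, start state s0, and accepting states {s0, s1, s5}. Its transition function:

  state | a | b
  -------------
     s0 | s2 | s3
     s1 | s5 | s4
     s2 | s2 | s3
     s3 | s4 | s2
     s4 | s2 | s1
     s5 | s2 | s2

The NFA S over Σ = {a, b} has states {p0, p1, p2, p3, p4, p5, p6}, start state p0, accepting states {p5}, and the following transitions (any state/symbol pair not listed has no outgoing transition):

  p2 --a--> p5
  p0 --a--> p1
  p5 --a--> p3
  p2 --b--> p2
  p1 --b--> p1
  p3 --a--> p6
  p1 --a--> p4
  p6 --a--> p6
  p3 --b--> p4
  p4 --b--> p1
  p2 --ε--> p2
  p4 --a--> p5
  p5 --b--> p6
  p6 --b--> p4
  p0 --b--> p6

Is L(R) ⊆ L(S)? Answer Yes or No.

No

The empty string ε is in L(R) but not in L(S).
So L(R) ⊄ L(S).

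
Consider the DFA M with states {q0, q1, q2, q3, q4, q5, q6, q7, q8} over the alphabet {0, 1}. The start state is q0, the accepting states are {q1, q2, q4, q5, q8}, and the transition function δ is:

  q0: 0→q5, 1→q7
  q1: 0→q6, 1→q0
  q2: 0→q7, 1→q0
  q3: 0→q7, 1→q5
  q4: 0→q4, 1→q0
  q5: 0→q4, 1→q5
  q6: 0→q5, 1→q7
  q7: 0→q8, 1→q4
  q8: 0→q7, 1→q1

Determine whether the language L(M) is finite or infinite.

infinite

State q0 is reachable from the start and can reach an accepting state, and it lies on the cycle q0 → q5 → q4 → q0.
Traversing that cycle any number of times yields accepted strings of unbounded length, so the language is infinite.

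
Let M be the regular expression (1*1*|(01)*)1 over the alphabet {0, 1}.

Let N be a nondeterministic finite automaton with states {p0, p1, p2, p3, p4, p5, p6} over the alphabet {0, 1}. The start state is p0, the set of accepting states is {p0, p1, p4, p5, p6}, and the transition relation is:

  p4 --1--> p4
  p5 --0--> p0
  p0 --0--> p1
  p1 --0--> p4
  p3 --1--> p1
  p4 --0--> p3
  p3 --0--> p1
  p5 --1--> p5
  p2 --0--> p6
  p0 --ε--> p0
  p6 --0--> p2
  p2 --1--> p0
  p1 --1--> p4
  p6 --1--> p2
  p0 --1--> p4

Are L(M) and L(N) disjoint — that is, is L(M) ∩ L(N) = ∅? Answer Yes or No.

The string 1 is accepted by both M and N.
Hence L(M) ∩ L(N) ≠ ∅.

No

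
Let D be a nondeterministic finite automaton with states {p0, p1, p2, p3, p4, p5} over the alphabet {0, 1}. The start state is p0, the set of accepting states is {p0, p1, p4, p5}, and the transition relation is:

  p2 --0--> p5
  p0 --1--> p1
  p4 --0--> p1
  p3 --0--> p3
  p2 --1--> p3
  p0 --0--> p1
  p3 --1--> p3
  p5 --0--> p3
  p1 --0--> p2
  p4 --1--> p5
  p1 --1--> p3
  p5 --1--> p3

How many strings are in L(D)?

The useful subgraph on states {p0, p1, p2, p5} is acyclic, so L(D) is finite; the longest accepting path visits 4 useful states, giving maximum string length 3.
Counting accepting paths from p0 by length: 1 of length 0, 2 of length 1, 2 of length 3. Total 5.

5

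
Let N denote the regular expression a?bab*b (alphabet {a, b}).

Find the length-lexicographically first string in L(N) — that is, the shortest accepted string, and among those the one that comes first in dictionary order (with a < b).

By inspection of the expression, no string of length less than 3 matches, and bab is the lexicographically first match of length 3.

bab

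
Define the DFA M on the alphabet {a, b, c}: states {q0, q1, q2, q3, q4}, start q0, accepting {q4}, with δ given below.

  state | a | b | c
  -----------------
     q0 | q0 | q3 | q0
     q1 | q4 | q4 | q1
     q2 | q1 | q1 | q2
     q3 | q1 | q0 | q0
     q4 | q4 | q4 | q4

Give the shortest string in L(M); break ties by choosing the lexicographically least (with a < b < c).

A breadth-first search from q0 reaches an accepting state first via the path q0 → q3 → q1 → q4 on input baa.
No string of length < 3 is accepted (BFS exhausts all shorter strings without reaching an accepting state), and baa is the lexicographically least accepting string of length 3.

baa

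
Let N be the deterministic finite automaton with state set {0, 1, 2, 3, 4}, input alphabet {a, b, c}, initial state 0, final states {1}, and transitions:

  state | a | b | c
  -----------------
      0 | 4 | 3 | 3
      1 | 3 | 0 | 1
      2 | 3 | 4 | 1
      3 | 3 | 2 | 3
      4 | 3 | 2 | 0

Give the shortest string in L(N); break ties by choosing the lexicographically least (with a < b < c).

A breadth-first search from 0 reaches an accepting state first via the path 0 → 4 → 2 → 1 on input abc.
No string of length < 3 is accepted (BFS exhausts all shorter strings without reaching an accepting state), and abc is the lexicographically least accepting string of length 3.

abc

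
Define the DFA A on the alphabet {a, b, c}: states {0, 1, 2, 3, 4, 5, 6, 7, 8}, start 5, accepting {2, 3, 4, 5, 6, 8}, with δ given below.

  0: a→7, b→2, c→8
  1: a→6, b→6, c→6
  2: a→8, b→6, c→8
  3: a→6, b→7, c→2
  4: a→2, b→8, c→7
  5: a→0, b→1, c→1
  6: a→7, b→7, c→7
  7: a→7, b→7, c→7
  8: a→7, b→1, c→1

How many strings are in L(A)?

The useful subgraph on states {0, 1, 2, 5, 6, 8} is acyclic, so L(A) is finite; the longest accepting path visits 6 useful states, giving maximum string length 5.
Counting accepting paths from 5 by length: 1 of length 0, 8 of length 2, 3 of length 3, 6 of length 4, 12 of length 5. Total 30.

30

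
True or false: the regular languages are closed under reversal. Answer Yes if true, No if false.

Reverse every transition of an NFA for L, make the old start state the unique accepting state, and add a fresh start state with ε-moves to the old accepting states; this NFA accepts Lᴿ.
So the regular languages are closed under reversal.

Yes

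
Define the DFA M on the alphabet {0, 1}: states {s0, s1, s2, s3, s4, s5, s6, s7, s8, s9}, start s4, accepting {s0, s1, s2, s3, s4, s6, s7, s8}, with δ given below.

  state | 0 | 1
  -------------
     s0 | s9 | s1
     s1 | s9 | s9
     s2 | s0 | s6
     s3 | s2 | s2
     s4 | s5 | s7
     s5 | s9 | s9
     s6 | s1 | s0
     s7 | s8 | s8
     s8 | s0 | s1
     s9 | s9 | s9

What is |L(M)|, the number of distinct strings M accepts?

10

The useful subgraph on states {s0, s1, s4, s7, s8} is acyclic, so L(M) is finite; the longest accepting path visits 5 useful states, giving maximum string length 4.
Counting accepting paths from s4 by length: 1 of length 0, 1 of length 1, 2 of length 2, 4 of length 3, 2 of length 4. Total 10.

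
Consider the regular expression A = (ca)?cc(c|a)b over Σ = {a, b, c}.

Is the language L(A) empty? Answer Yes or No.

No

The string ccab matches the expression, so it belongs to L(A).
Since L(A) contains at least one string, it is not empty.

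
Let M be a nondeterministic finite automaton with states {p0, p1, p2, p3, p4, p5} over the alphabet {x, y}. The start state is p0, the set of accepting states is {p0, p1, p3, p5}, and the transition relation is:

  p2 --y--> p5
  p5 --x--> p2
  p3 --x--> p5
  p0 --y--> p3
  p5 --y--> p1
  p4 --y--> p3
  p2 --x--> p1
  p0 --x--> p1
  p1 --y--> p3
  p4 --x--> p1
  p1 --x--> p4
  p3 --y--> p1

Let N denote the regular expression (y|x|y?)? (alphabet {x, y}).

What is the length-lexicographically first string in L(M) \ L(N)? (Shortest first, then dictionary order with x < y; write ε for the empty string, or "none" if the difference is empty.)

The string xy is accepted by M but not by N.
No shorter string lies in the difference, and xy is the lexicographically first length-2 string in L(M) \ L(N).

xy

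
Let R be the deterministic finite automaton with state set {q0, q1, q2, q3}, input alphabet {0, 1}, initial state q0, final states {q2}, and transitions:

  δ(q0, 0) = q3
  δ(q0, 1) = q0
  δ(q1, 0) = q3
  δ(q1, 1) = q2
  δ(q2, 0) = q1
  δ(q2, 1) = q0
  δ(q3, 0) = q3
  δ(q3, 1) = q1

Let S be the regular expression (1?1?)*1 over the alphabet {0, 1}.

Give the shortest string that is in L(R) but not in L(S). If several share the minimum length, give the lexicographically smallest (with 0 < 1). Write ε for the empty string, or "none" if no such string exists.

011

The string 011 is accepted by R but not by S.
No shorter string lies in the difference, and 011 is the lexicographically first length-3 string in L(R) \ L(S).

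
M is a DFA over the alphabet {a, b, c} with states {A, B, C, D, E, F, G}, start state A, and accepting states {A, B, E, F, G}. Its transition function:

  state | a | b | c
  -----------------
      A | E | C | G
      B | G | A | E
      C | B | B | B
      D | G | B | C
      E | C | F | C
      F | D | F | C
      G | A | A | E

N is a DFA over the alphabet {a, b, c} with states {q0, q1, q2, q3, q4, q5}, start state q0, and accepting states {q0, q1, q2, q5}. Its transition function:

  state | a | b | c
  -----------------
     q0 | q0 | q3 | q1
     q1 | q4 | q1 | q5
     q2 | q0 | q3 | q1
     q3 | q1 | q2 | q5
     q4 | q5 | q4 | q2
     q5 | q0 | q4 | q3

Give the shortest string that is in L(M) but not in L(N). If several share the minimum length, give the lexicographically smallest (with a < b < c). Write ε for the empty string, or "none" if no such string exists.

ab

The string ab is accepted by M but not by N.
No shorter string lies in the difference, and ab is the lexicographically first length-2 string in L(M) \ L(N).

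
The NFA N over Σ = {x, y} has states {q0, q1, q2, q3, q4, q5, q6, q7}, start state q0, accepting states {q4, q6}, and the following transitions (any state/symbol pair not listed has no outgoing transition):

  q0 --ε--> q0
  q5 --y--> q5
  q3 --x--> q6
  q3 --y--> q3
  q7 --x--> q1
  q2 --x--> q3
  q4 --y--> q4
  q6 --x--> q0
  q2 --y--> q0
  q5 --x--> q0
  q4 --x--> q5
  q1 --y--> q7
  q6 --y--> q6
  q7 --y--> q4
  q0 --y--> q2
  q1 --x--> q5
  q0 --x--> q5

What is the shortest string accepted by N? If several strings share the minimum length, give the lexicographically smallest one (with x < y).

A breadth-first search from q0 reaches an accepting state first via the path q0 → q2 → q3 → q6 on input yxx.
No string of length < 3 is accepted (BFS exhausts all shorter strings without reaching an accepting state), and yxx is the lexicographically least accepting string of length 3.

yxx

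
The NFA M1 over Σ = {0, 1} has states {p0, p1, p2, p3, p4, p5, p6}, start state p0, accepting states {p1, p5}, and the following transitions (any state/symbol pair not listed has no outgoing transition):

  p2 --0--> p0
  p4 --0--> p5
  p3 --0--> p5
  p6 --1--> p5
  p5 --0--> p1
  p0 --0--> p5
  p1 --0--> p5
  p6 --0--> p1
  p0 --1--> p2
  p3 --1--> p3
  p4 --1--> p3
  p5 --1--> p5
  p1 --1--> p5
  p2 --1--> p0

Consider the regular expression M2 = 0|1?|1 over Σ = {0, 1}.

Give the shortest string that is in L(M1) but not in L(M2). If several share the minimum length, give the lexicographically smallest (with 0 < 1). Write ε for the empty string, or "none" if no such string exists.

00

The string 00 is accepted by M1 but not by M2.
No shorter string lies in the difference, and 00 is the lexicographically first length-2 string in L(M1) \ L(M2).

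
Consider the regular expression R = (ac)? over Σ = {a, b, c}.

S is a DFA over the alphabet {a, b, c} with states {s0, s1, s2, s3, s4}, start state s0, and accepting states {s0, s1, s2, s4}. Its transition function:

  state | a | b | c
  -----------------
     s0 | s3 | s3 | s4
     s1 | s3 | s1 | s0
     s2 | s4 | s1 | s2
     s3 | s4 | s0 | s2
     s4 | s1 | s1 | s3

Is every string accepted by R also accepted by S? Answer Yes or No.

Converting the expression R to a DFA (subset construction, then merging equivalent states) gives the minimal DFA with states {r0, r1, r2, r3}, start state r0, accepting states {r0, r3} and transitions r0: a→r1, b→r2, c→r2; r1: a→r2, b→r2, c→r3; r2: a→r2, b→r2, c→r2; r3: a→r2, b→r2, c→r2.
Exploring the product automaton R × S from the start pair (r0, s0), following both machines on each input symbol, reaches 8 state pairs: (r0, s0), (r1, s3), (r2, s3), (r2, s4), (r2, s0), (r3, s2), (r2, s2), (r2, s1).
R accepts in {r0, r3} and S accepts in {s0, s1, s2, s4}. The reachable pairs whose R-component is accepting are (r0, s0), (r3, s2); in each of them the S-component is accepting too, so the product for L(R) \ L(S) (R-component accepting, S-component rejecting) has no reachable accepting pair and the difference is empty.
Hence every string in L(R) is also in L(S).

Yes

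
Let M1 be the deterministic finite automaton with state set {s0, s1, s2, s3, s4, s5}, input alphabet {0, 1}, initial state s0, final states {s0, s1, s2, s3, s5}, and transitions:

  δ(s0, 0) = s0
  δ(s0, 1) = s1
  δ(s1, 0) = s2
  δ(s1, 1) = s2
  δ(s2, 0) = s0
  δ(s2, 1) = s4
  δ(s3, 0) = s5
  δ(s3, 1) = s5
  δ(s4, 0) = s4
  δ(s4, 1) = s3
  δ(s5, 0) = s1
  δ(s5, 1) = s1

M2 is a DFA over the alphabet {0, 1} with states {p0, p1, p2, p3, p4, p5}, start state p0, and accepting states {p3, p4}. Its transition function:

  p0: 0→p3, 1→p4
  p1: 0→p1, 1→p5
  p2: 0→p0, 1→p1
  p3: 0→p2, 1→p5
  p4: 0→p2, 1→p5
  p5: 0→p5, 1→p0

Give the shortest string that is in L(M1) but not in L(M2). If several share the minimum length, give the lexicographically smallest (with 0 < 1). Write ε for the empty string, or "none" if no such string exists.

The empty string ε is accepted by M1 but not by M2.
Since ε is the unique shortest string, it is the required witness.

ε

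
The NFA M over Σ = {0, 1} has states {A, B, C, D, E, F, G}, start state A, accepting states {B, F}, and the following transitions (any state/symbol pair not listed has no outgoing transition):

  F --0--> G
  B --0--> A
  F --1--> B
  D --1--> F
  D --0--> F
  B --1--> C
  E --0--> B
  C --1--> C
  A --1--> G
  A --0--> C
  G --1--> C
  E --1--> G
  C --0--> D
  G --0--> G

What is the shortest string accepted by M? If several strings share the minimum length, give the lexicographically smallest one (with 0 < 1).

A breadth-first search from A reaches an accepting state first via the path A → C → D → F on input 000.
No string of length < 3 is accepted (BFS exhausts all shorter strings without reaching an accepting state), and 000 is the lexicographically least accepting string of length 3.

000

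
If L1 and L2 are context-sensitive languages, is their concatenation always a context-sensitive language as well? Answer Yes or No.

With disjoint nonterminals (and terminals first replaced by fresh nonterminal copies so contexts cannot straddle the boundary), S → S₁S₂ added to two noncontracting grammars is noncontracting and generates L₁L₂; equivalently an LBA guesses the split point and checks each part in place.
So the context-sensitive languages are closed under concatenation.

Yes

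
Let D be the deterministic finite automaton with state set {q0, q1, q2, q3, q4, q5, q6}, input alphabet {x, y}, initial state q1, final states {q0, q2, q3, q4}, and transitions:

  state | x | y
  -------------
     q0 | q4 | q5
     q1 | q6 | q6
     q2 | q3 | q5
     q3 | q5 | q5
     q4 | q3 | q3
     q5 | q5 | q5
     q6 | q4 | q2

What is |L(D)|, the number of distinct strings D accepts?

10

The useful subgraph on states {q1, q2, q3, q4, q6} is acyclic, so L(D) is finite; the longest accepting path visits 4 useful states, giving maximum string length 3.
Counting accepting paths from q1 by length: 4 of length 2, 6 of length 3. Total 10.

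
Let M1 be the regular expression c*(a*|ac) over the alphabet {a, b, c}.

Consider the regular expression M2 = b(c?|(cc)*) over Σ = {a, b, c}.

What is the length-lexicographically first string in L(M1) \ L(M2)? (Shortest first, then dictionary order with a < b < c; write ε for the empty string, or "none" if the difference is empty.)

ε

The empty string ε is accepted by M1 but not by M2.
Since ε is the unique shortest string, it is the required witness.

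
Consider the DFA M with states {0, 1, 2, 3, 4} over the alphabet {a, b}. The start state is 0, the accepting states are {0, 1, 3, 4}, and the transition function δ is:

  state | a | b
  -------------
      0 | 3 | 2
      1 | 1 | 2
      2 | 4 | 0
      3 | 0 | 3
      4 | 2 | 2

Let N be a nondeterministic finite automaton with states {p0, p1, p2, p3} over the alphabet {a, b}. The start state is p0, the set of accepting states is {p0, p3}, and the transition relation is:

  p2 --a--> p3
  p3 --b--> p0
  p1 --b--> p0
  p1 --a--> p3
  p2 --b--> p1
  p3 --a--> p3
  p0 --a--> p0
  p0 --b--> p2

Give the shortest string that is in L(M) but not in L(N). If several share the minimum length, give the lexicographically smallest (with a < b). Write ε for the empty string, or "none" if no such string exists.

The string ab is accepted by M but not by N.
No shorter string lies in the difference, and ab is the lexicographically first length-2 string in L(M) \ L(N).

ab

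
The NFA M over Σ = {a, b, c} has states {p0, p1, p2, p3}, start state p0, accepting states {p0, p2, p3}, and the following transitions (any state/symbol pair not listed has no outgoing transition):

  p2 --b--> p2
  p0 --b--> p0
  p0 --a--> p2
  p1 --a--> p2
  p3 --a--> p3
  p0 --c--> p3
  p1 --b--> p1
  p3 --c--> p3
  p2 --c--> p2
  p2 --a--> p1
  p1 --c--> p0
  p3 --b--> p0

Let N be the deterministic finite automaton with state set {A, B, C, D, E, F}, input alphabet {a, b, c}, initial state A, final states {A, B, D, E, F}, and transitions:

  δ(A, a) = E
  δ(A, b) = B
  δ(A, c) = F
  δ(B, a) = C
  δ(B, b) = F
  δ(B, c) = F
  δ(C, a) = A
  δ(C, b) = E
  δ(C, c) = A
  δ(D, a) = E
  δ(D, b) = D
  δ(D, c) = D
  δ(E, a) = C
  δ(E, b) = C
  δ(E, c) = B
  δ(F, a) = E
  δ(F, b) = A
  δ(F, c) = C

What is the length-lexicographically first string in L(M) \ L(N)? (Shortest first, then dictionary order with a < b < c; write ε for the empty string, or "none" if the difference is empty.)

The string ab is accepted by M but not by N.
No shorter string lies in the difference, and ab is the lexicographically first length-2 string in L(M) \ L(N).

ab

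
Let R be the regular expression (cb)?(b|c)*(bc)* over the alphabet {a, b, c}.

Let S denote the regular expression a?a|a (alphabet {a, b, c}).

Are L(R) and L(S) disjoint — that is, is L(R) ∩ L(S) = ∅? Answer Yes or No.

Yes

Converting the expression R to a DFA (subset construction, then merging equivalent states) gives the minimal DFA with states {r0, r1}, start state r0, accepting states {r0} and transitions r0: a→r1, b→r0, c→r0; r1: a→r1, b→r1, c→r1.
Converting the expression S to a DFA (subset construction, then merging equivalent states) gives the minimal DFA with states {s0, s1, s2, s3}, start state s0, accepting states {s1, s3} and transitions s0: a→s1, b→s2, c→s2; s1: a→s3, b→s2, c→s2; s2: a→s2, b→s2, c→s2; s3: a→s2, b→s2, c→s2.
Exploring the product automaton R × S from the start pair (r0, s0), following both machines on each input symbol, reaches 5 state pairs: (r0, s0), (r1, s1), (r0, s2), (r1, s3), (r1, s2).
R accepts in {r0} and S accepts in {s1, s3}; no reachable pair has both components accepting, so no string drives both machines to acceptance simultaneously and L(R) ∩ L(S) = ∅.
So no string is accepted by both, and the intersection is empty.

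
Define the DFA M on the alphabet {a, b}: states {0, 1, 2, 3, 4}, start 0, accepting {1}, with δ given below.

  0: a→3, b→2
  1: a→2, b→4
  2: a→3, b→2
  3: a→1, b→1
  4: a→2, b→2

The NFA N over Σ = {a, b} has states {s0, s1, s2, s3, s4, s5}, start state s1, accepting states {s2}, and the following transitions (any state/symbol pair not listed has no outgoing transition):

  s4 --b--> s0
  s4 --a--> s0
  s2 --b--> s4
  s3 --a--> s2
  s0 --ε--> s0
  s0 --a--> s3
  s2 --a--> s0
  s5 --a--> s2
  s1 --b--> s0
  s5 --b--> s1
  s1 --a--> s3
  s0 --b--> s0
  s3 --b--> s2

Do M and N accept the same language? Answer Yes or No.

Yes

Exploring the product automaton M × N from the start pair (0, s1), following both machines on each input symbol, reaches 5 state pairs: (0, s1), (3, s3), (2, s0), (1, s2), (4, s4).
M accepts in {1} and N accepts in {s2}. In every reachable pair the two components are either both accepting — (1, s2) — or both non-accepting, so no string is accepted by exactly one of the machines: L(M) \ L(N) and L(N) \ L(M) are both empty.
Hence every string is accepted by M iff it is accepted by N, and the two languages coincide.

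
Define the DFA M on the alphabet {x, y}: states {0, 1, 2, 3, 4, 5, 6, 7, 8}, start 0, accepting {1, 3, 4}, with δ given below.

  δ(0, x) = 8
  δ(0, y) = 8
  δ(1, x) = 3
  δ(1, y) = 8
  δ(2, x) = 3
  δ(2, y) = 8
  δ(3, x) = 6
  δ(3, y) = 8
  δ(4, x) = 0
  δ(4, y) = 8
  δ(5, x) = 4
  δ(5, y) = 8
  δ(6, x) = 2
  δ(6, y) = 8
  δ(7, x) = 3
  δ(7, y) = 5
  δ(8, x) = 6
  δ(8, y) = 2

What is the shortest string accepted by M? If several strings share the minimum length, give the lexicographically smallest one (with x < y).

xyx

A breadth-first search from 0 reaches an accepting state first via the path 0 → 8 → 2 → 3 on input xyx.
No string of length < 3 is accepted (BFS exhausts all shorter strings without reaching an accepting state), and xyx is the lexicographically least accepting string of length 3.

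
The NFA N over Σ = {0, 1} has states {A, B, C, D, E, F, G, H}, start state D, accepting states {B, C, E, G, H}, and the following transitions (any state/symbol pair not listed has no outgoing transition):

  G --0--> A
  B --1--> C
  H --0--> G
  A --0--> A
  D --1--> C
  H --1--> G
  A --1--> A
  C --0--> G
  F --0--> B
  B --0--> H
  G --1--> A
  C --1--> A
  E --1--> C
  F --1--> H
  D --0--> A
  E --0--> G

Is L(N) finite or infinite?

finite

The useful states (reachable from D and able to reach an accepting state) are {C, D, G}.
Restricted to these states the transition graph has no cycle, so every accepting path has bounded length and L is finite.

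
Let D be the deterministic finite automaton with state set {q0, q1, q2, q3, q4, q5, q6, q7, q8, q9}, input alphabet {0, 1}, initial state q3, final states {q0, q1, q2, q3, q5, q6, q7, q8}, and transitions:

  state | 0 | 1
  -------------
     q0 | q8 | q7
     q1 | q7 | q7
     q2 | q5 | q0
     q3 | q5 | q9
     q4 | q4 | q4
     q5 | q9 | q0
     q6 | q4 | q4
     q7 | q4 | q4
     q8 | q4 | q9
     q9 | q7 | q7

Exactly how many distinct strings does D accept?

The useful subgraph on states {q0, q3, q5, q7, q8, q9} is acyclic, so L(D) is finite; the longest accepting path visits 6 useful states, giving maximum string length 5.
Counting accepting paths from q3 by length: 1 of length 0, 1 of length 1, 3 of length 2, 4 of length 3, 2 of length 5. Total 11.

11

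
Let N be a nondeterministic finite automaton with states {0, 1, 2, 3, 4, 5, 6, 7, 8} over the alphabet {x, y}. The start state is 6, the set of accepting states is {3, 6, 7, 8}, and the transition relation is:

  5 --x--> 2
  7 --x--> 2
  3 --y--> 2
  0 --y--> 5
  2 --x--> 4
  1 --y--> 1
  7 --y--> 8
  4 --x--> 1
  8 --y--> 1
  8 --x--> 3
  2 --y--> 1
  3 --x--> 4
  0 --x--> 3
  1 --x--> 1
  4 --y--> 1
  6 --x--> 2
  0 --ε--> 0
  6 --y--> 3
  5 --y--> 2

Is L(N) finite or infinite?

finite

The useful states (reachable from 6 and able to reach an accepting state) are {3, 6}.
Restricted to these states the transition graph has no cycle, so every accepting path has bounded length and L is finite.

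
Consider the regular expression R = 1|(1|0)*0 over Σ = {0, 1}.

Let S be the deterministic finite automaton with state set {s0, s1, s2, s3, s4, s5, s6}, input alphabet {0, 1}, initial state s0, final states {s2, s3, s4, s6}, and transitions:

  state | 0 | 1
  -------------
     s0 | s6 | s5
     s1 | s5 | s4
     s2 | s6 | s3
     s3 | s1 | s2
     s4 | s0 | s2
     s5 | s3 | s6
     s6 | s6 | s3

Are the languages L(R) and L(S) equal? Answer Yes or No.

No

The string 1 is accepted by R but rejected by S.
So L(R) ≠ L(S).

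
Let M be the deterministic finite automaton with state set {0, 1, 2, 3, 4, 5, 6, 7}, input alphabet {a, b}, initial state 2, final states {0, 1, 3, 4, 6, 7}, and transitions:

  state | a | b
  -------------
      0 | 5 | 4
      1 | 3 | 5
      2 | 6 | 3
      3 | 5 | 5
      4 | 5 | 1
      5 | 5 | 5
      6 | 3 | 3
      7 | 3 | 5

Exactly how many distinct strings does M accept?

4

The useful subgraph on states {2, 3, 6} is acyclic, so L(M) is finite; the longest accepting path visits 3 useful states, giving maximum string length 2.
Counting accepting paths from 2 by length: 2 of length 1, 2 of length 2. Total 4.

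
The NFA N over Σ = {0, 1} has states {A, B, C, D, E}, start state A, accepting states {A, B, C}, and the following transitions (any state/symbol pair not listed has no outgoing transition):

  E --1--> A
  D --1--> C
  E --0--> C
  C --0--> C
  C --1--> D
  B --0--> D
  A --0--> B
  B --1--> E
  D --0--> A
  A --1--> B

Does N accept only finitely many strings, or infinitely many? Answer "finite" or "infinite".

State A is reachable from the start and can reach an accepting state, and it lies on the cycle A → B → D → A.
Traversing that cycle any number of times yields accepted strings of unbounded length, so the language is infinite.

infinite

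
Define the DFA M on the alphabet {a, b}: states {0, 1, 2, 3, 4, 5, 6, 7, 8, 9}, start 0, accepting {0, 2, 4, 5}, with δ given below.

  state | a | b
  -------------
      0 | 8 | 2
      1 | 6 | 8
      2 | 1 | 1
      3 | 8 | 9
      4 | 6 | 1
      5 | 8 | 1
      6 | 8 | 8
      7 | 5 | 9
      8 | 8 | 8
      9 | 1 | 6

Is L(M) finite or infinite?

finite

The useful states (reachable from 0 and able to reach an accepting state) are {0, 2}.
Restricted to these states the transition graph has no cycle, so every accepting path has bounded length and L is finite.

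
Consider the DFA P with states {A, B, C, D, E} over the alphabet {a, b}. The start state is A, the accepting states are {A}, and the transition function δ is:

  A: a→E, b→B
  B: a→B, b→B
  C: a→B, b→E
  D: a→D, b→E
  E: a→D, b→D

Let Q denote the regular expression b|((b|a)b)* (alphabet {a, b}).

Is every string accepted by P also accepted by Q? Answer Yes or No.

Yes

Converting the expression Q to a DFA (subset construction, then merging equivalent states) gives the minimal DFA with states {q0, q1, q2, q3, q4}, start state q0, accepting states {q0, q2, q4} and transitions q0: a→q1, b→q2; q1: a→q3, b→q4; q2: a→q3, b→q4; q3: a→q3, b→q3; q4: a→q1, b→q1.
Exploring the product automaton P × Q from the start pair (A, q0), following both machines on each input symbol, reaches 11 state pairs: (A, q0), (E, q1), (B, q2), (D, q3), (D, q4), (B, q3), (B, q4), (E, q3), (D, q1), (B, q1), (E, q4).
P accepts in {A} and Q accepts in {q0, q2, q4}. The reachable pairs whose P-component is accepting are (A, q0); in each of them the Q-component is accepting too, so the product for L(P) \ L(Q) (P-component accepting, Q-component rejecting) has no reachable accepting pair and the difference is empty.
Hence every string in L(P) is also in L(Q).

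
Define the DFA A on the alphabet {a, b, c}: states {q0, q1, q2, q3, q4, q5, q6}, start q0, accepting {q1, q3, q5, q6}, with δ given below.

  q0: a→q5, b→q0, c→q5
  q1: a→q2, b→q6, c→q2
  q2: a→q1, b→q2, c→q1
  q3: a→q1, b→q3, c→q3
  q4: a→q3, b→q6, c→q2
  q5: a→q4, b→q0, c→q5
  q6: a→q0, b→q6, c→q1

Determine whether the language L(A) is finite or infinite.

infinite

State q0 is reachable from the start and can reach an accepting state, and it lies on the cycle q0 → q0.
Traversing that cycle any number of times yields accepted strings of unbounded length, so the language is infinite.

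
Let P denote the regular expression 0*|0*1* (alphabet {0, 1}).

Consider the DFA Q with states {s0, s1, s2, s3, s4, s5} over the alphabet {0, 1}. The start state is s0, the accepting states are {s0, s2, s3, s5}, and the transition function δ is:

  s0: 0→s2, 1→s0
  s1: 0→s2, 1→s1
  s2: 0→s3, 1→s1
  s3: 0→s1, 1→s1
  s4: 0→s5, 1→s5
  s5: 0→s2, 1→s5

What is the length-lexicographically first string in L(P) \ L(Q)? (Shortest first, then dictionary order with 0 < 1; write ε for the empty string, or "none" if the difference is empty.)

The string 01 is accepted by P but not by Q.
No shorter string lies in the difference, and 01 is the lexicographically first length-2 string in L(P) \ L(Q).

01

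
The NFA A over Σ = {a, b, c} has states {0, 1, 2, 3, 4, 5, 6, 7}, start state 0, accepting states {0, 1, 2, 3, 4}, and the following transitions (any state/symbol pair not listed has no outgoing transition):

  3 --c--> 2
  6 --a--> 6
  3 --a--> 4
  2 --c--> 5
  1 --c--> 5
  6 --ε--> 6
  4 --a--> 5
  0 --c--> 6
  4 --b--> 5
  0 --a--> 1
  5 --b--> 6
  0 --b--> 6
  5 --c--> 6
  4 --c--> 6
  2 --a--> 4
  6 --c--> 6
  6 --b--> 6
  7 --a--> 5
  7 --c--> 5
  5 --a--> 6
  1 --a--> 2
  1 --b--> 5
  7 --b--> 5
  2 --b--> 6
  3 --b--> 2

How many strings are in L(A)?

The useful subgraph on states {0, 1, 2, 4} is acyclic, so L(A) is finite; the longest accepting path visits 4 useful states, giving maximum string length 3.
Counting accepting paths from 0 by length: 1 of length 0, 1 of length 1, 1 of length 2, 1 of length 3. Total 4.

4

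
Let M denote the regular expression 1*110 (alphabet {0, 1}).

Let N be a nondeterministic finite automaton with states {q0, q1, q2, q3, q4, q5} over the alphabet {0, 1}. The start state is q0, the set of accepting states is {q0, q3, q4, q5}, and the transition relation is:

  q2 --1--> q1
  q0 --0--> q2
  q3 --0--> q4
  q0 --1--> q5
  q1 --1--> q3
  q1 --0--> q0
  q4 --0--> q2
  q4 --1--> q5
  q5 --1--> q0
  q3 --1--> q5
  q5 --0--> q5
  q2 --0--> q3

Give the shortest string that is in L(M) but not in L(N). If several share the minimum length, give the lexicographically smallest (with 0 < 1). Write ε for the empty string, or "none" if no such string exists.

110

The string 110 is accepted by M but not by N.
No shorter string lies in the difference, and 110 is the lexicographically first length-3 string in L(M) \ L(N).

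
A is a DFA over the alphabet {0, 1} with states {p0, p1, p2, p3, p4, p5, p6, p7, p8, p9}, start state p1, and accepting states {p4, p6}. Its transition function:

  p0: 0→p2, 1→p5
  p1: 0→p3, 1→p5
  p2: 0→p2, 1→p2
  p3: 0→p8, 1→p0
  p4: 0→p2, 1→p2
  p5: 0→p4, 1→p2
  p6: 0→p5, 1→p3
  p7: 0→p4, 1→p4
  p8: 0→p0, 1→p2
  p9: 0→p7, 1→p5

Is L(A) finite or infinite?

finite

The useful states (reachable from p1 and able to reach an accepting state) are {p0, p1, p3, p4, p5, p8}.
Restricted to these states the transition graph has no cycle, so every accepting path has bounded length and L is finite.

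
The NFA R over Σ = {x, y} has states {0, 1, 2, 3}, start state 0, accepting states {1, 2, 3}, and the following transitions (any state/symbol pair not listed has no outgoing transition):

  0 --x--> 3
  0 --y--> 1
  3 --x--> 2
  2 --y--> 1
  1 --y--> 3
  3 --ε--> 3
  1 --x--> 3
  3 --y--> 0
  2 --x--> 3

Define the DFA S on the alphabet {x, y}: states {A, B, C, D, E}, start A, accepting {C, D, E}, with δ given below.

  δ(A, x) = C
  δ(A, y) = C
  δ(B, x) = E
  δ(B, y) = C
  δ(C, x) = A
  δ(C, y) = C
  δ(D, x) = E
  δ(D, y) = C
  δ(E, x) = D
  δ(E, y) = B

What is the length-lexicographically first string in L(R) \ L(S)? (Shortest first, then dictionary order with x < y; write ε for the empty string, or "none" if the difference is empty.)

The string xx is accepted by R but not by S.
No shorter string lies in the difference, and xx is the lexicographically first length-2 string in L(R) \ L(S).

xx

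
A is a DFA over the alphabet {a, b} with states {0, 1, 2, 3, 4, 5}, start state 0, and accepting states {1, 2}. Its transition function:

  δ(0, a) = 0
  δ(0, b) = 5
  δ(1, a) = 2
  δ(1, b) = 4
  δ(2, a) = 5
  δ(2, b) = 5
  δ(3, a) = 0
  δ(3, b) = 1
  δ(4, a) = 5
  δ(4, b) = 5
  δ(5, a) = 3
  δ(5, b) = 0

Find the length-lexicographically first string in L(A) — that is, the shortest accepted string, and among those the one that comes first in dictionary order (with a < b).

A breadth-first search from 0 reaches an accepting state first via the path 0 → 5 → 3 → 1 on input bab.
No string of length < 3 is accepted (BFS exhausts all shorter strings without reaching an accepting state), and bab is the lexicographically least accepting string of length 3.

bab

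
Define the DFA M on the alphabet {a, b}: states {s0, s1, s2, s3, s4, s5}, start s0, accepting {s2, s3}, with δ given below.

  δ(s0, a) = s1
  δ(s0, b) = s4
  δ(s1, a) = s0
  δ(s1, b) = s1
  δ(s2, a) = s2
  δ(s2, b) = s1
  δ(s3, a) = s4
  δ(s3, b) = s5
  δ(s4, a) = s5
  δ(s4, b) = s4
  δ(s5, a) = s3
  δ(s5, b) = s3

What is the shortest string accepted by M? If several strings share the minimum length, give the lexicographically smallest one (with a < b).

A breadth-first search from s0 reaches an accepting state first via the path s0 → s4 → s5 → s3 on input baa.
No string of length < 3 is accepted (BFS exhausts all shorter strings without reaching an accepting state), and baa is the lexicographically least accepting string of length 3.

baa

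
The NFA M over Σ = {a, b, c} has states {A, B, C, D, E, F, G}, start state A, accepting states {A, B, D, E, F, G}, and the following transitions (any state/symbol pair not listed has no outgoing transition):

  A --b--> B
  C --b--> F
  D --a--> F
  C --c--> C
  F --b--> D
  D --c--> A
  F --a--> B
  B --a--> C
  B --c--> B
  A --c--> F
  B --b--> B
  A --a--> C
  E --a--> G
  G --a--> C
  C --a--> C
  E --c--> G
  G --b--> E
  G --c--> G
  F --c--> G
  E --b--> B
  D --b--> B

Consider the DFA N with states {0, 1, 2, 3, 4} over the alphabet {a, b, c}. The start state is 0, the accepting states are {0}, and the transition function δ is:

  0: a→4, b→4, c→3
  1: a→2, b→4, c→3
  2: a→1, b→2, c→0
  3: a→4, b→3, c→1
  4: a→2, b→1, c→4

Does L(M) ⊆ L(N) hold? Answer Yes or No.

No

The string b is in L(M) but not in L(N).
So L(M) ⊄ L(N).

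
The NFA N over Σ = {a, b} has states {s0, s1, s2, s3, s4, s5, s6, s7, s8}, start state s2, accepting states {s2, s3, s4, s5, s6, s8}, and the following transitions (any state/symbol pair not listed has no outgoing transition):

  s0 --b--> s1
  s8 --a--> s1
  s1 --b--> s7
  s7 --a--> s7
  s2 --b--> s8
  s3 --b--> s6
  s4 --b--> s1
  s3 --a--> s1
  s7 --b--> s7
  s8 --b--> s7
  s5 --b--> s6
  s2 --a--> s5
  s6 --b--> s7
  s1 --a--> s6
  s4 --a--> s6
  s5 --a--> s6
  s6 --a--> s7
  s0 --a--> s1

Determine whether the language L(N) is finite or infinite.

The useful states (reachable from s2 and able to reach an accepting state) are {s1, s2, s5, s6, s8}.
Restricted to these states the transition graph has no cycle, so every accepting path has bounded length and L is finite.

finite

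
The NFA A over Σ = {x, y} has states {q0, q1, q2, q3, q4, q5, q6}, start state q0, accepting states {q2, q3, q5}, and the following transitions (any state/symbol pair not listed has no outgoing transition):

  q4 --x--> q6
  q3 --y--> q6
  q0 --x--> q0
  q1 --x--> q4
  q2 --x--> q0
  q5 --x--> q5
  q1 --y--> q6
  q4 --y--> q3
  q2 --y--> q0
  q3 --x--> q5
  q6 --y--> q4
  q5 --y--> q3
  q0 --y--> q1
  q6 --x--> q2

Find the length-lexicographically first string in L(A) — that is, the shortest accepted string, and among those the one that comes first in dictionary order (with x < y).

A breadth-first search from q0 reaches an accepting state first via the path q0 → q1 → q4 → q3 on input yxy.
No string of length < 3 is accepted (BFS exhausts all shorter strings without reaching an accepting state), and yxy is the lexicographically least accepting string of length 3.

yxy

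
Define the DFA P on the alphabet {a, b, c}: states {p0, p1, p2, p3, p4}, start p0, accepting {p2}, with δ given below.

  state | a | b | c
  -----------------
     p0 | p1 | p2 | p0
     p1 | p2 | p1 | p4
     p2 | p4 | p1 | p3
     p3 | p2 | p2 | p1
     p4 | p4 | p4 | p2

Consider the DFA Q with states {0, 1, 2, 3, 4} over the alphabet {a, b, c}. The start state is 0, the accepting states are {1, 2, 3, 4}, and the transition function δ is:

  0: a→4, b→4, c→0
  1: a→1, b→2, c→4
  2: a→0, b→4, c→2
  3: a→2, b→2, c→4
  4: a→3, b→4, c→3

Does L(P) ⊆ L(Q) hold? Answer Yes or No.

The string aaba is in L(P) but not in L(Q).
So L(P) ⊄ L(Q).

No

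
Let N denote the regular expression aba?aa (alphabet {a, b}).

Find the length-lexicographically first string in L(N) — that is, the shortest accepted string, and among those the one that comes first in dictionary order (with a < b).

By inspection of the expression, no string of length less than 4 matches, and abaa is the lexicographically first match of length 4.

abaa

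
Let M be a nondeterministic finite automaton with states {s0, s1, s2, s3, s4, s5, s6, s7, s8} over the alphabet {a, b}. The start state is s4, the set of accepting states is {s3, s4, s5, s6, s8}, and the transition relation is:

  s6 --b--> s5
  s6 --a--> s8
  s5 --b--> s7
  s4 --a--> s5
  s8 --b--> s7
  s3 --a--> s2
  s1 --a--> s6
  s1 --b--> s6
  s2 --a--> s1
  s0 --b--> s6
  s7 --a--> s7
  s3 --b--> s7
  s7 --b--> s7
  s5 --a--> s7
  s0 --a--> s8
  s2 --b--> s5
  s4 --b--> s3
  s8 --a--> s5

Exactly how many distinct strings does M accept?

12

The useful subgraph on states {s1, s2, s3, s4, s5, s6, s8} is acyclic, so L(M) is finite; the longest accepting path visits 7 useful states, giving maximum string length 6.
Counting accepting paths from s4 by length: 1 of length 0, 2 of length 1, 1 of length 3, 2 of length 4, 4 of length 5, 2 of length 6. Total 12.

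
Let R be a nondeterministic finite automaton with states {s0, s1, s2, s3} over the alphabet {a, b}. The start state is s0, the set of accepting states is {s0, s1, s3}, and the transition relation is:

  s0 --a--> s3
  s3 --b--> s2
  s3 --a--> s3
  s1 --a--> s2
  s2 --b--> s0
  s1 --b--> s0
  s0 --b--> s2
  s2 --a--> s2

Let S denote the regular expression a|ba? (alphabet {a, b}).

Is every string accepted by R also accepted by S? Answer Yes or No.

The empty string ε is in L(R) but not in L(S).
So L(R) ⊄ L(S).

No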